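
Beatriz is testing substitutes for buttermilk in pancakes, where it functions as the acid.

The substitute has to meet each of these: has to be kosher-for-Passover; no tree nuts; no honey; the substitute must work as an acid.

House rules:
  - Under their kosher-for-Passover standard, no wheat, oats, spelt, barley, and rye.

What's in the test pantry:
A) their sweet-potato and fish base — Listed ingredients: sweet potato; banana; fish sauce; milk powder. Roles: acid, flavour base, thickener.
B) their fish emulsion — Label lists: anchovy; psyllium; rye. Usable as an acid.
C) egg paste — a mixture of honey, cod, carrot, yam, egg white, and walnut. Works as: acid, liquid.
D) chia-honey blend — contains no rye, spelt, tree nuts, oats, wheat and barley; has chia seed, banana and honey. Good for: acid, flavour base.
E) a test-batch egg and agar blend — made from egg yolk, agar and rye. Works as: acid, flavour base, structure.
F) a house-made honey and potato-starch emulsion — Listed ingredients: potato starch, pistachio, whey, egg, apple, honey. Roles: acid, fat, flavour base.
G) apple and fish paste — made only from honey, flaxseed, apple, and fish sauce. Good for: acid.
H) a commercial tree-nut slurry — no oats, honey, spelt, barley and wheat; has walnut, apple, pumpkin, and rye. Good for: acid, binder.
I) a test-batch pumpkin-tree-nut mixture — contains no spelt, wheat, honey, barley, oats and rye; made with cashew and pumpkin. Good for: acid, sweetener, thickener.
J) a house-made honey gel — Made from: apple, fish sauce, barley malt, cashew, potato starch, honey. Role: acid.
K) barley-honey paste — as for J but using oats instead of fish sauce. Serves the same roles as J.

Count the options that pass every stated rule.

1

A: works as an acid, no tree nuts, kosher-for-Passover — OK
B: has rye, so not kosher-for-Passover — no
C: has walnut, so not tree-nut-free; has honey, so not honey-free — no
D: has honey, so not honey-free — no
E: has rye, so not kosher-for-Passover — no
F: has pistachio, so not tree-nut-free; has honey, so not honey-free — out
G: has honey, so not honey-free — reject
H: has rye, so not kosher-for-Passover; has walnut, so not tree-nut-free — reject
I: has cashew, so not tree-nut-free — no
J: has barley malt, so not kosher-for-Passover; has cashew, so not tree-nut-free (and 1 more) — reject
K: has barley malt, so not kosher-for-Passover; has cashew, so not tree-nut-free (and 1 more) — no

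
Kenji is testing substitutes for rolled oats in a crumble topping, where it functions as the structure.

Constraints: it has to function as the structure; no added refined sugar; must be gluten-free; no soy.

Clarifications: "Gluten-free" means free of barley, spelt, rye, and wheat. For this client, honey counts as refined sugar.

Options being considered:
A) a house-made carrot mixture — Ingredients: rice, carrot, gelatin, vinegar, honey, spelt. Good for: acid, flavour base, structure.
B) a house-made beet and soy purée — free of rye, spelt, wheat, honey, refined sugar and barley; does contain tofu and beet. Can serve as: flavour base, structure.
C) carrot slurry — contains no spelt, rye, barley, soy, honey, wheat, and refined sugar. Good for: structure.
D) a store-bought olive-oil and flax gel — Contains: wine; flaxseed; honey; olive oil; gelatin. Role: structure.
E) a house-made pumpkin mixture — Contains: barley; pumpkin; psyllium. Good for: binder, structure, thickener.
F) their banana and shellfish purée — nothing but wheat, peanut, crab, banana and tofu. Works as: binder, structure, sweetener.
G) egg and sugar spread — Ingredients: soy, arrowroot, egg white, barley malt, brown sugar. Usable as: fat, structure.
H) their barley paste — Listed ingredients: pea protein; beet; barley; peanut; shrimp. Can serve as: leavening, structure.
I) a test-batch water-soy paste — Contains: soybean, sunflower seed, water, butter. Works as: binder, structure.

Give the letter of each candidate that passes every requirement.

A: has spelt, so not gluten-free; has honey, so not no-added-sugar — no
B: has tofu, so not soy-free — no
C: works as a structure, no soy, no-added-sugar — keep
D: has honey, so not no-added-sugar — reject
E: has barley, so not gluten-free — out
F: has wheat, so not gluten-free; has tofu, so not soy-free — out
G: has barley malt, so not gluten-free; has soy, so not soy-free (and 1 more) — reject
H: has barley, so not gluten-free — no
I: has soybean, so not soy-free — no

C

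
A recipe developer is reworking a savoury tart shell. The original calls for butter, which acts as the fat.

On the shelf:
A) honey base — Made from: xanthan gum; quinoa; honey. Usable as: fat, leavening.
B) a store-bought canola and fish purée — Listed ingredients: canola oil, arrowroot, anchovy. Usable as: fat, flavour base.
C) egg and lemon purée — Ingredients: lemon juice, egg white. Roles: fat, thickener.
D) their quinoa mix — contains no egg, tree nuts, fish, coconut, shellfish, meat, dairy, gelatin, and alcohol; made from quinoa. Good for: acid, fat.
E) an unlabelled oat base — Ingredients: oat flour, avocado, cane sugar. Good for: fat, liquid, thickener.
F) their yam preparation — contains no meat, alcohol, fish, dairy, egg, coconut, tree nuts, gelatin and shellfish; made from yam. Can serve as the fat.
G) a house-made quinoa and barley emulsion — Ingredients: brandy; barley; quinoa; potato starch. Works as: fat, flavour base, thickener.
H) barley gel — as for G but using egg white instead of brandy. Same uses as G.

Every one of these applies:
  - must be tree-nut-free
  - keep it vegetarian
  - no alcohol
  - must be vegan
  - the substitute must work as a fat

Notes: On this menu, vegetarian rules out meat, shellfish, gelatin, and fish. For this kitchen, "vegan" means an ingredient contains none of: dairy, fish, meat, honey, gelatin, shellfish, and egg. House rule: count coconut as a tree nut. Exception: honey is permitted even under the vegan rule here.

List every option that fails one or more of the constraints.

B, C, G, H

A: honey is permitted under the vegan carve-out; nothing else excluded — OK
B: has anchovy, so not vegetarian; has anchovy, so not vegan — out
C: has egg white, so not vegan — out
D: no alcohol, tree-nut-free — OK
E: only oat flour, cane sugar and avocado; none excluded — OK
F: every rule checks out — valid
G: has brandy, so not alcohol-free — no
H: has egg white, so not vegan — out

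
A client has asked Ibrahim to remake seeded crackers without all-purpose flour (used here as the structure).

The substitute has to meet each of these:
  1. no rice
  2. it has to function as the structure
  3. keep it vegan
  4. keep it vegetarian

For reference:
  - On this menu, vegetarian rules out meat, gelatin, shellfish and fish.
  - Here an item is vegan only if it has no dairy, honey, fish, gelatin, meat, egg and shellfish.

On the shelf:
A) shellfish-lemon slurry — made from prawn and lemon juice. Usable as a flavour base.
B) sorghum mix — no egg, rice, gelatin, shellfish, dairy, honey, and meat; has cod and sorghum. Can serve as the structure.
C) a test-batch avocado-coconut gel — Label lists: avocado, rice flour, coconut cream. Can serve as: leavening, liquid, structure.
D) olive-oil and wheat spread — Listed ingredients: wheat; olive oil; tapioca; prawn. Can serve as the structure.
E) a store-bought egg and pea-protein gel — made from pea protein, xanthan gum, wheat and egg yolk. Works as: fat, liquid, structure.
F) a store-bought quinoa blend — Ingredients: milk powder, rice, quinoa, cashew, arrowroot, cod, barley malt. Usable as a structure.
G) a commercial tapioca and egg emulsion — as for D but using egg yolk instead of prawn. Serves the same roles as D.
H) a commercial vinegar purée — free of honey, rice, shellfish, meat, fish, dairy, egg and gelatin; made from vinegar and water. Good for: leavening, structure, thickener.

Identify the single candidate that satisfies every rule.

A: not usable as a structure; has prawn, so not vegetarian (and 1 more) — out
B: has cod, so not vegetarian; has cod, so not vegan — out
C: has rice flour, so not rice-free — no
D: has prawn, so not vegetarian; has prawn, so not vegan — reject
E: has egg yolk, so not vegan — reject
F: has cod, so not vegetarian; has milk powder, so not vegan (and 1 more) — out
G: has egg yolk, so not vegan — no
H: works as a structure, no rice, vegan — keep

H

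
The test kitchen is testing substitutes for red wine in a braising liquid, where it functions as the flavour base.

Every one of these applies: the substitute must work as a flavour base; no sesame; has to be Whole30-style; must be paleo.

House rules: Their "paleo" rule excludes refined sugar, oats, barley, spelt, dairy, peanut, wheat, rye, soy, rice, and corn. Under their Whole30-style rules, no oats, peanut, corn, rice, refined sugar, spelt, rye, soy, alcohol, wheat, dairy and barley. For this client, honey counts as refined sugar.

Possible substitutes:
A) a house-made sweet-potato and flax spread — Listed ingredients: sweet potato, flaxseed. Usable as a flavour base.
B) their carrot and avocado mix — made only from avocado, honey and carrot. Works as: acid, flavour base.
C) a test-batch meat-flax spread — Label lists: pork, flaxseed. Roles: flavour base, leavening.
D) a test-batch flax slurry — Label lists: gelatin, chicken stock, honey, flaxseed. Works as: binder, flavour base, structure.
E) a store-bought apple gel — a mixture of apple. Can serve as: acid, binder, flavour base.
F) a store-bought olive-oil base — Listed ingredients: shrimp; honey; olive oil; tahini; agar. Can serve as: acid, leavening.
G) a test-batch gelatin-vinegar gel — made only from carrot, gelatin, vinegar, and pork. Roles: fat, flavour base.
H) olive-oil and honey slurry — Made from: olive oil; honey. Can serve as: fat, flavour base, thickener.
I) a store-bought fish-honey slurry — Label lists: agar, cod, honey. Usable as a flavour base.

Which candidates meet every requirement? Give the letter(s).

A: only sweet potato and flaxseed; none excluded — OK
B: has honey, so not paleo; has honey, so not Whole30-style — no
C: paleo, no sesame — OK
D: has honey, so not paleo; has honey, so not Whole30-style — reject
E: only apple; none excluded — keep
F: not usable as a flavour base; has honey, so not paleo (and 2 more) — out
G: paleo, no sesame — OK
H: has honey, so not paleo; has honey, so not Whole30-style — no
I: has honey, so not paleo; has honey, so not Whole30-style — reject

A, C, E, G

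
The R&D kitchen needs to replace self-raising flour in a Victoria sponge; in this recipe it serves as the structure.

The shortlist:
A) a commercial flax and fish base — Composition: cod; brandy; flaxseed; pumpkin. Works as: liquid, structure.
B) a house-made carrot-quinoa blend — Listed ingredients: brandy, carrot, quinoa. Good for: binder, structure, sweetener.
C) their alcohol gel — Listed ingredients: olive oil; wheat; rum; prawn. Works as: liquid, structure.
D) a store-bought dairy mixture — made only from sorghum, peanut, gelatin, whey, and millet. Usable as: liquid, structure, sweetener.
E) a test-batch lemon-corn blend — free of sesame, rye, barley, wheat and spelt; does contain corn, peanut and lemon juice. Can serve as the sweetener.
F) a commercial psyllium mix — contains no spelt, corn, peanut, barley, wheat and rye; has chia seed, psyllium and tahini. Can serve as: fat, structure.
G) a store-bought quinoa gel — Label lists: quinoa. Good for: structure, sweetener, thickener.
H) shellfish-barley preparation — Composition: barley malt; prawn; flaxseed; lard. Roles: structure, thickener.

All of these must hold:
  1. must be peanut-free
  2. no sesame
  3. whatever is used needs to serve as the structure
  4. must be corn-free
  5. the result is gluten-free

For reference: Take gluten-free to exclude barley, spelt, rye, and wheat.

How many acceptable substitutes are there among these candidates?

A: no sesame, gluten-free — keep
B: every rule checks out — keep
C: has wheat, so not gluten-free — reject
D: has peanut, so not peanut-free — out
E: not usable as a structure; has peanut, so not peanut-free (and 1 more) — out
F: has tahini, so not sesame-free — out
G: only quinoa; none excluded — OK
H: has barley malt, so not gluten-free — out

3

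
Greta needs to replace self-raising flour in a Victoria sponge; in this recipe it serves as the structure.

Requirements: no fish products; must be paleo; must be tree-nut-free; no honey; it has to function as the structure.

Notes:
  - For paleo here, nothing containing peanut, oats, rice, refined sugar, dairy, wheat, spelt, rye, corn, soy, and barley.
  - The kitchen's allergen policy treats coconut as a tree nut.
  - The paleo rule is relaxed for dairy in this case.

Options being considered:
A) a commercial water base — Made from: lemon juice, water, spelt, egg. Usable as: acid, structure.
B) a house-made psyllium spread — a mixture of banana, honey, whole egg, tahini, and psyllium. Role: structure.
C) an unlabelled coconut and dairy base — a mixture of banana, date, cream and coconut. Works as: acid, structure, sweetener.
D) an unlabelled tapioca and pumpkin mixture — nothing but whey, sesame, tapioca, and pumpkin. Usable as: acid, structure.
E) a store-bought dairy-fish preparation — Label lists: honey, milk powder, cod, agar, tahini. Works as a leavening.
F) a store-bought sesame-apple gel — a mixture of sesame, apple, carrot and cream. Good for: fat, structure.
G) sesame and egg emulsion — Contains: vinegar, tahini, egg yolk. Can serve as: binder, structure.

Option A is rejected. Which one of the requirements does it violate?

paleo

usable as a structure: satisfied
paleo: has spelt — fails
honey-free: satisfied
tree-nut-free: satisfied
fish-free: satisfied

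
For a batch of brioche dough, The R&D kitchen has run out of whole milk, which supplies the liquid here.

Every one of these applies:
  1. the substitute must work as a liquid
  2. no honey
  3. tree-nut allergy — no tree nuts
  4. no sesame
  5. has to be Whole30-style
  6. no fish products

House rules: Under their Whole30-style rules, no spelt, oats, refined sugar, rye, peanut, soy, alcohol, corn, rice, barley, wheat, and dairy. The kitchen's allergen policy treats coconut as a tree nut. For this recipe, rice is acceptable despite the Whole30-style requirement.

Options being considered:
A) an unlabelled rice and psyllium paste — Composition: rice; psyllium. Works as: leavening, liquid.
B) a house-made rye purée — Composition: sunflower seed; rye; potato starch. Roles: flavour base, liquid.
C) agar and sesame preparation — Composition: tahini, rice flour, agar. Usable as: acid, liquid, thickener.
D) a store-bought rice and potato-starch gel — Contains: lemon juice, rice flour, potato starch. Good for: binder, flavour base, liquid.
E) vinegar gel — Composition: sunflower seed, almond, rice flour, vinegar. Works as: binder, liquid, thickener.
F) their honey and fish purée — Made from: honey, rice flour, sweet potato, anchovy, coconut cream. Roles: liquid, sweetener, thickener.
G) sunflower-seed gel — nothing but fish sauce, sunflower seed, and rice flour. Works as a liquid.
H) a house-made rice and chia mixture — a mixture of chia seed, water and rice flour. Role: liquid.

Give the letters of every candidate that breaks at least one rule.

B, C, E, F, G

A: rice is permitted under the Whole30-style carve-out; nothing else excluded — OK
B: has rye, so not Whole30-style — no
C: has tahini, so not sesame-free — reject
D: rice is permitted under the Whole30-style carve-out; nothing else excluded — valid
E: has almond, so not tree-nut-free — no
F: has coconut cream, so not tree-nut-free; has honey, so not honey-free (and 1 more) — reject
G: has fish sauce, so not fish-free — out
H: rice is permitted under the Whole30-style carve-out; nothing else excluded — OK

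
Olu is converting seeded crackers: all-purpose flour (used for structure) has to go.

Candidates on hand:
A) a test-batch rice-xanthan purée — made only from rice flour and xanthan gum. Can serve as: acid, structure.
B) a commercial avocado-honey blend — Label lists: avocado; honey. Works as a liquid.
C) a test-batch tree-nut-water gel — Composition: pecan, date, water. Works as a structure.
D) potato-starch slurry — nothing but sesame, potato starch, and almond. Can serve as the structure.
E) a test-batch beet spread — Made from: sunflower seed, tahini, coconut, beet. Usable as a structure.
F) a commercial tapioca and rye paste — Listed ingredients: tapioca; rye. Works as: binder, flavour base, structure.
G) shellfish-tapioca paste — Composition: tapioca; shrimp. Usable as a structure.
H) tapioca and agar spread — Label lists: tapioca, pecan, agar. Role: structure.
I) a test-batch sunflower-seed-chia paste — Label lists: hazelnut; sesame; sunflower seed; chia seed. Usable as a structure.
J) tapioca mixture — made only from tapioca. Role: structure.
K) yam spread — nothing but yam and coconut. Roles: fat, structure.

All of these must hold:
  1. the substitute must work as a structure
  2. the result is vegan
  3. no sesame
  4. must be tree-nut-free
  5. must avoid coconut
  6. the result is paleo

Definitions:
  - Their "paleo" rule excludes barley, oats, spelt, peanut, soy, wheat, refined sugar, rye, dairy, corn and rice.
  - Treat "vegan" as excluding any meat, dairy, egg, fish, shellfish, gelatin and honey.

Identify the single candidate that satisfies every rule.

A: has rice flour, so not paleo — no
B: not usable as a structure; has honey, so not vegan — reject
C: has pecan, so not tree-nut-free — no
D: has almond, so not tree-nut-free; has sesame, so not sesame-free — out
E: has tahini, so not sesame-free; has coconut, so not coconut-free — out
F: has rye, so not paleo — reject
G: has shrimp, so not vegan — reject
H: has pecan, so not tree-nut-free — out
I: has hazelnut, so not tree-nut-free; has sesame, so not sesame-free — out
J: only tapioca; none excluded — OK
K: has coconut, so not coconut-free — out

J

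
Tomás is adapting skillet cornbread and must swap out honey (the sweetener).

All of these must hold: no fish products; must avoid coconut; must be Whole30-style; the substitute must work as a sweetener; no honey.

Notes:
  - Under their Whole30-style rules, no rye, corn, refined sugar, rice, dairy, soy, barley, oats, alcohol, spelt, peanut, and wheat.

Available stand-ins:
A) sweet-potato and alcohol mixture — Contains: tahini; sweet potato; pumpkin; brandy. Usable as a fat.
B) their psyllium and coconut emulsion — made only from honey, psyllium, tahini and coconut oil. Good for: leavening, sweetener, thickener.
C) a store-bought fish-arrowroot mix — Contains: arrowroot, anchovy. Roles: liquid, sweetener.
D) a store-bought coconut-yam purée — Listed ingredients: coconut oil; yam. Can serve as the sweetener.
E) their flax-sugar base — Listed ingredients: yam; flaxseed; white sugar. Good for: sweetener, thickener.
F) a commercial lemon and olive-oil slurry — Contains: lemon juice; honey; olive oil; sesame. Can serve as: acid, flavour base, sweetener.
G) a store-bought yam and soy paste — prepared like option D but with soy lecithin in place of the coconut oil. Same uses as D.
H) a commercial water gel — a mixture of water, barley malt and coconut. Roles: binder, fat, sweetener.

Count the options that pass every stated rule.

A: not usable as a sweetener; has brandy, so not Whole30-style — reject
B: has honey, so not honey-free; has coconut oil, so not coconut-free — reject
C: has anchovy, so not fish-free — reject
D: has coconut oil, so not coconut-free — out
E: has white sugar, so not Whole30-style — reject
F: has honey, so not honey-free — no
G: has soy lecithin, so not Whole30-style — no
H: has barley malt, so not Whole30-style; has coconut, so not coconut-free — out

0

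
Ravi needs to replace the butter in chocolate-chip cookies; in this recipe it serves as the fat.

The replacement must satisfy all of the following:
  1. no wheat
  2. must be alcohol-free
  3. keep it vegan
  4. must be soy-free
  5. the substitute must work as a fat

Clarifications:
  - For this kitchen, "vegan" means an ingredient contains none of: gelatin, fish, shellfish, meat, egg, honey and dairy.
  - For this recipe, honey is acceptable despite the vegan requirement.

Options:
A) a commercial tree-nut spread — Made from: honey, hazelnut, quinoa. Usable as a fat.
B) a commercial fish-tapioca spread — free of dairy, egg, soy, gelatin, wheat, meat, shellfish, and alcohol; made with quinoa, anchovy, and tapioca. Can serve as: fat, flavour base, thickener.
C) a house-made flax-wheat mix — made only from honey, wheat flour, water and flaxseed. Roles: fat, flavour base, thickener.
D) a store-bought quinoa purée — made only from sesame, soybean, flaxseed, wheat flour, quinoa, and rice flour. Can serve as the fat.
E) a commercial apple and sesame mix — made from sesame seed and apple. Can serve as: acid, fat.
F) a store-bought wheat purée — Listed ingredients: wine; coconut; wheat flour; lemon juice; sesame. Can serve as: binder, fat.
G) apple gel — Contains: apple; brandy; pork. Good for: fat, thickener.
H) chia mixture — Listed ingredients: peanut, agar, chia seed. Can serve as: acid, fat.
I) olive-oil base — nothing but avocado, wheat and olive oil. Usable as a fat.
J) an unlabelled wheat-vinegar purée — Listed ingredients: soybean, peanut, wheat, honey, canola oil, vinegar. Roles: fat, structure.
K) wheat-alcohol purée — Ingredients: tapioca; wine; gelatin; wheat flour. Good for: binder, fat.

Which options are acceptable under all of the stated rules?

A, E, H

A: honey is permitted under the vegan carve-out; nothing else excluded — valid
B: has anchovy, so not vegan — out
C: has wheat flour, so not wheat-free — out
D: has wheat flour, so not wheat-free; has soybean, so not soy-free — reject
E: only sesame seed and apple; none excluded — keep
F: has wheat flour, so not wheat-free; has wine, so not alcohol-free — reject
G: has pork, so not vegan; has brandy, so not alcohol-free — out
H: only peanut, agar and chia seed; none excluded — OK
I: has wheat, so not wheat-free — reject
J: has wheat, so not wheat-free; has soybean, so not soy-free — out
K: has gelatin, so not vegan; has wheat flour, so not wheat-free (and 1 more) — out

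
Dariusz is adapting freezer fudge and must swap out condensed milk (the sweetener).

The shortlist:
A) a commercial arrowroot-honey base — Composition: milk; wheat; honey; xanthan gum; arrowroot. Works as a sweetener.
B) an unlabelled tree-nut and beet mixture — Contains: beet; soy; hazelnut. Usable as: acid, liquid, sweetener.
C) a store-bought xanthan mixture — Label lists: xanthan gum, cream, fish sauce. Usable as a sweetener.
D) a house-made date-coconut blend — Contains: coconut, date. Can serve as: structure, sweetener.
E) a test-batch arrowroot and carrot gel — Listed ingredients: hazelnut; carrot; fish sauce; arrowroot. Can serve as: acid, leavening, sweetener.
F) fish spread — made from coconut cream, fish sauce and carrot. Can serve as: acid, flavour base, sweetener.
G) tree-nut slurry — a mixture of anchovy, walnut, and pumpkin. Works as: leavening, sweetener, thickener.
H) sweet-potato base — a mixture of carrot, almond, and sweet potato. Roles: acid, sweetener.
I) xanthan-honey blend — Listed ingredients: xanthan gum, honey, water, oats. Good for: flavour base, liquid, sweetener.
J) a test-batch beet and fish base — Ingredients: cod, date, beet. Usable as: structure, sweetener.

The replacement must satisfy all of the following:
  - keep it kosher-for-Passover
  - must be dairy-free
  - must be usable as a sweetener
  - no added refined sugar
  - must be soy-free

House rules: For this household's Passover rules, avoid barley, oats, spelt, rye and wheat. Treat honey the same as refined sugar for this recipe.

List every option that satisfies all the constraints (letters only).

D, E, F, G, H, J

A: has wheat, so not kosher-for-Passover; has milk, so not dairy-free (and 1 more) — no
B: has soy, so not soy-free — reject
C: has cream, so not dairy-free — out
D: all constraints satisfied — OK
E: fish sauce and hazelnut etc. — none of it excluded — OK
F: only coconut cream, fish sauce, and carrot; none excluded — OK
G: nothing on the exclusion list — keep
H: only almond, carrot and sweet potato; none excluded — valid
I: has oats, so not kosher-for-Passover; has honey, so not no-added-sugar — reject
J: no dairy, kosher-for-Passover — OK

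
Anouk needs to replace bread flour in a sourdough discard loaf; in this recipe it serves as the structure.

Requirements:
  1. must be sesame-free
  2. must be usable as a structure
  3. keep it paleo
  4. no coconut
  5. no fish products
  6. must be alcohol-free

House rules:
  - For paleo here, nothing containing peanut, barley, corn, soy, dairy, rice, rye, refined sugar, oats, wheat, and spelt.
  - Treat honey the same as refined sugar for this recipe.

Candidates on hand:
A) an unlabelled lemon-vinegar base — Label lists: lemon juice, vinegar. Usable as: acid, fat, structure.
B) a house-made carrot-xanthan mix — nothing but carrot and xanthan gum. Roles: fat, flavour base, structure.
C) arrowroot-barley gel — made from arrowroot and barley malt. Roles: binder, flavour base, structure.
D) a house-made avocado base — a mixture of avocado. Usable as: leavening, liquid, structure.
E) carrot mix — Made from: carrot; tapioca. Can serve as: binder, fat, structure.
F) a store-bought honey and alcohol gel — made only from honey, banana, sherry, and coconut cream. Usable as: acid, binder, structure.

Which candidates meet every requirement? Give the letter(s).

A: only vinegar and lemon juice; none excluded — OK
B: only xanthan gum and carrot; none excluded — keep
C: has barley malt, so not paleo — reject
D: every rule checks out — valid
E: nothing on the exclusion list — valid
F: has honey, so not paleo; has coconut cream, so not coconut-free (and 1 more) — reject

A, B, D, E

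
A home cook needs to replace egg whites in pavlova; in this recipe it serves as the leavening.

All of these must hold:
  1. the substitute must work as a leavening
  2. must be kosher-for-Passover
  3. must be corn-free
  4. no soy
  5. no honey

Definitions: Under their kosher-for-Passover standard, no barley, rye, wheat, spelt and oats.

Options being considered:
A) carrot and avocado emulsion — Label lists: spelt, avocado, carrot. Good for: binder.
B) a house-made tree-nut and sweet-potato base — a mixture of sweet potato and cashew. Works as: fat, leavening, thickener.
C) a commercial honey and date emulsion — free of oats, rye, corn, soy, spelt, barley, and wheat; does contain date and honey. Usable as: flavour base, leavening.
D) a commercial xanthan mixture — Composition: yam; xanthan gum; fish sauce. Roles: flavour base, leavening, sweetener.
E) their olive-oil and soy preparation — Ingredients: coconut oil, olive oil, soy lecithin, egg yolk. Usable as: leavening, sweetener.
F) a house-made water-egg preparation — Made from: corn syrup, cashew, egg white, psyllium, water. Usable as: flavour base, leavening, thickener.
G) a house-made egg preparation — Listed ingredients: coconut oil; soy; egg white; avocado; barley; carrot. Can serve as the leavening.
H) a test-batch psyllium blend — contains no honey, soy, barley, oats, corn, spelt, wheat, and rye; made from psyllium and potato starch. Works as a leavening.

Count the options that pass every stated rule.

3

A: not usable as a leavening; has spelt, so not kosher-for-Passover — out
B: only cashew and sweet potato; none excluded — keep
C: has honey, so not honey-free — reject
D: nothing on the exclusion list — valid
E: has soy lecithin, so not soy-free — reject
F: has corn syrup, so not corn-free — out
G: has barley, so not kosher-for-Passover; has soy, so not soy-free — out
H: no corn, no honey — keep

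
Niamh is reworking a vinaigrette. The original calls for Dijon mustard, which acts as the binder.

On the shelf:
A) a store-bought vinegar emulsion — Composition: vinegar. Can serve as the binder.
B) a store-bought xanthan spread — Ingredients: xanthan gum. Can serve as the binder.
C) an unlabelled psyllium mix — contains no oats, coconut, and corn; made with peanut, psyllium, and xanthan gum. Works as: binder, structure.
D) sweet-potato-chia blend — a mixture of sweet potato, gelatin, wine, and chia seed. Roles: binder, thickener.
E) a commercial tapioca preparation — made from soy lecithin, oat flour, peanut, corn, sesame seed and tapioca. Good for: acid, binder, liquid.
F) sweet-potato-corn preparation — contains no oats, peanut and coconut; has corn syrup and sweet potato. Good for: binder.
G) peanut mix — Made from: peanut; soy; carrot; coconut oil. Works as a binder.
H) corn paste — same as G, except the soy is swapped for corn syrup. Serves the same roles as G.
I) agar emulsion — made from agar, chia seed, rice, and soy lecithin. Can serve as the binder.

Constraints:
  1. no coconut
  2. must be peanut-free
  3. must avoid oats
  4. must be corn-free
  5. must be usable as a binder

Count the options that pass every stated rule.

A: no coconut, no peanut — valid
B: only xanthan gum; none excluded — OK
C: has peanut, so not peanut-free — reject
D: nothing on the exclusion list — OK
E: has peanut, so not peanut-free; has oat flour, so not oat-free (and 1 more) — reject
F: has corn syrup, so not corn-free — no
G: has peanut, so not peanut-free; has coconut oil, so not coconut-free — no
H: has peanut, so not peanut-free; has corn syrup, so not corn-free (and 1 more) — no
I: no coconut, no peanut — valid

4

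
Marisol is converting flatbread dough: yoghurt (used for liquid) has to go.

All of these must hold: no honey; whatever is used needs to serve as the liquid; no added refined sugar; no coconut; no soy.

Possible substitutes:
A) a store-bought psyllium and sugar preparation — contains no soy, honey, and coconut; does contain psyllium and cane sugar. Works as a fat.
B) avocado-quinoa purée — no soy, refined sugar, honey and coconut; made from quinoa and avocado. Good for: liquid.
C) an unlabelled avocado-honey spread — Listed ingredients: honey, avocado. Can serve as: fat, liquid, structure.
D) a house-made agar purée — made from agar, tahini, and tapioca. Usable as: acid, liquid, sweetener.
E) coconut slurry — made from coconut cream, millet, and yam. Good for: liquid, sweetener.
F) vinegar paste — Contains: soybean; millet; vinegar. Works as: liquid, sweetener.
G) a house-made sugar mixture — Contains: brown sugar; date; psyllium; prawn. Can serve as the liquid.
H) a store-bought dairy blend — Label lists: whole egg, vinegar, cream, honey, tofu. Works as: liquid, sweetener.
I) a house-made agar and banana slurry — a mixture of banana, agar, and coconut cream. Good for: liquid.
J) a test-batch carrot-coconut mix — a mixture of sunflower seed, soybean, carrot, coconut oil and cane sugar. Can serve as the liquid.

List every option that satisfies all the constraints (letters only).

A: not usable as a liquid; has cane sugar, so not no-added-sugar — no
B: no honey, no soy — keep
C: has honey, so not honey-free — reject
D: only tahini, tapioca and agar; none excluded — OK
E: has coconut cream, so not coconut-free — no
F: has soybean, so not soy-free — reject
G: has brown sugar, so not no-added-sugar — no
H: has honey, so not honey-free; has tofu, so not soy-free — no
I: has coconut cream, so not coconut-free — no
J: has cane sugar, so not no-added-sugar; has coconut oil, so not coconut-free (and 1 more) — reject

B, D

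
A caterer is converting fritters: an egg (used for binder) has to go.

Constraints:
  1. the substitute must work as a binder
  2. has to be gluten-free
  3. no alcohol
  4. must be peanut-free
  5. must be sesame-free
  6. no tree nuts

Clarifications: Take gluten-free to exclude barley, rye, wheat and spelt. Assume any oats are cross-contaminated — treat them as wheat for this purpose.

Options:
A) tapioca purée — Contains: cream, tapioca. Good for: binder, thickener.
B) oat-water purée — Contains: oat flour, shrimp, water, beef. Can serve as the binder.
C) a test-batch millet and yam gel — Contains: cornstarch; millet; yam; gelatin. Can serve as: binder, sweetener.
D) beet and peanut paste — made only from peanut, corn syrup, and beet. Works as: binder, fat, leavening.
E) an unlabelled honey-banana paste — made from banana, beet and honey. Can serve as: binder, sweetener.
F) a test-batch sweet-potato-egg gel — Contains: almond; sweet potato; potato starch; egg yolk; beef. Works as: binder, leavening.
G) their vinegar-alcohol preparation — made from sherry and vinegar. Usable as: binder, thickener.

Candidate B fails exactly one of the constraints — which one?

usable as a binder: satisfied
gluten-free: has oat flour — fails
peanut-free: satisfied
tree-nut-free: satisfied
alcohol-free: satisfied
sesame-free: satisfied

gluten-free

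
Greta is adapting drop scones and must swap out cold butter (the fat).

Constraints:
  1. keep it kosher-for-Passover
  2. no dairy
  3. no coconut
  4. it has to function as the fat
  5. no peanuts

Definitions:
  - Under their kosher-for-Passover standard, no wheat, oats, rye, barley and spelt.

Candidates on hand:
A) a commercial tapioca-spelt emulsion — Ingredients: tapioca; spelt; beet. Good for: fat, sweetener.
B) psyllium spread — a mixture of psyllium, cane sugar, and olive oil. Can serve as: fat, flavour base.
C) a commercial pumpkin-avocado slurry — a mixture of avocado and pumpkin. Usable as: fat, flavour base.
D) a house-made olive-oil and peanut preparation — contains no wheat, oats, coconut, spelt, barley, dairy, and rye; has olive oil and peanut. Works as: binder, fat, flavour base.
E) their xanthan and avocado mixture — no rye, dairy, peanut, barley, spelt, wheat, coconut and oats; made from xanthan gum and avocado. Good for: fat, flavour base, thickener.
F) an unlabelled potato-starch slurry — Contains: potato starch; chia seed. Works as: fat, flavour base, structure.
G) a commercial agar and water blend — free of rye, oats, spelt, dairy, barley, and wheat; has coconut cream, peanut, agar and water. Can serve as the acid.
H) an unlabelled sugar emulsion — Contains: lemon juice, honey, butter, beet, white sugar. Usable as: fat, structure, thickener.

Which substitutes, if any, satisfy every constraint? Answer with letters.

B, C, E, F

A: has spelt, so not kosher-for-Passover — no
B: every rule checks out — OK
C: only avocado and pumpkin; none excluded — keep
D: has peanut, so not peanut-free — no
E: nothing on the exclusion list — valid
F: works as a fat, kosher-for-Passover, no peanut — keep
G: not usable as a fat; has peanut, so not peanut-free (and 1 more) — reject
H: has butter, so not dairy-free — out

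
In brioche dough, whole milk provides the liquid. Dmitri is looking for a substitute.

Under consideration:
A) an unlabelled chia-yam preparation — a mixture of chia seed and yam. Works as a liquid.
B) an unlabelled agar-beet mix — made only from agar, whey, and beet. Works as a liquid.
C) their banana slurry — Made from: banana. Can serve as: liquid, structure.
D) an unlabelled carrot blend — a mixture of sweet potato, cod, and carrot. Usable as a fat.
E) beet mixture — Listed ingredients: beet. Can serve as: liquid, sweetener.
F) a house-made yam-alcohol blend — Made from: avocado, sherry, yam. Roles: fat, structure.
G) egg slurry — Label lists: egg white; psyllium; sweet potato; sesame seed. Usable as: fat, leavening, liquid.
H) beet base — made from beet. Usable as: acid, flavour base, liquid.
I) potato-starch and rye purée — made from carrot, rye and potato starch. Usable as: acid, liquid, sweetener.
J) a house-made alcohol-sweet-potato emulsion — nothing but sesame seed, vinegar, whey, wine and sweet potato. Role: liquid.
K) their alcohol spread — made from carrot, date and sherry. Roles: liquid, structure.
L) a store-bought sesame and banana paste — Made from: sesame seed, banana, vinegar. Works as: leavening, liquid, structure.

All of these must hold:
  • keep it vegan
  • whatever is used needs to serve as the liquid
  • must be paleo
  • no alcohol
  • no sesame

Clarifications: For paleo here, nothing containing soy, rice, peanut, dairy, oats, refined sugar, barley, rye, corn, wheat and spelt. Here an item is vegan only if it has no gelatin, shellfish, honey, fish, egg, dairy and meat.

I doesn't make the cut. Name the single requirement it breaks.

paleo

usable as a liquid: satisfied
paleo: has rye — fails
vegan: satisfied
alcohol-free: satisfied
sesame-free: satisfied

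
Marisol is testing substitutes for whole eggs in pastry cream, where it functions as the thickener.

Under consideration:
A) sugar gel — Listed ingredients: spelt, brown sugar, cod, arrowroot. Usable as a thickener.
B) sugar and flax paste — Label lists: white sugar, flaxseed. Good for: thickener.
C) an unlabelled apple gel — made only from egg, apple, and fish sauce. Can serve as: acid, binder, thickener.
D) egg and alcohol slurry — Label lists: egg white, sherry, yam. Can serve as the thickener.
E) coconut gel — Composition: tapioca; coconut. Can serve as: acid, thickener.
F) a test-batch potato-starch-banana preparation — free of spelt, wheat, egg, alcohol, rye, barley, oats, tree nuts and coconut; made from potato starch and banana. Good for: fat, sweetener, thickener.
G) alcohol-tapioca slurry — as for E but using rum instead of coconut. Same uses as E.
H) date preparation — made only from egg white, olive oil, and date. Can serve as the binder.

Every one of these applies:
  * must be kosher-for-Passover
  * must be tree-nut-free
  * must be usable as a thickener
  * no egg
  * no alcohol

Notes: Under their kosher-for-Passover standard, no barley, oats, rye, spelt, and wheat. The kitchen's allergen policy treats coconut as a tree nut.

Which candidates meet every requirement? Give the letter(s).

B, F

A: has spelt, so not kosher-for-Passover — out
B: nothing on the exclusion list — valid
C: has egg, so not egg-free — no
D: has egg white, so not egg-free; has sherry, so not alcohol-free — out
E: has coconut, so not tree-nut-free — out
F: works as a thickener, kosher-for-Passover, tree-nut-free — valid
G: has rum, so not alcohol-free — reject
H: not usable as a thickener; has egg white, so not egg-free — no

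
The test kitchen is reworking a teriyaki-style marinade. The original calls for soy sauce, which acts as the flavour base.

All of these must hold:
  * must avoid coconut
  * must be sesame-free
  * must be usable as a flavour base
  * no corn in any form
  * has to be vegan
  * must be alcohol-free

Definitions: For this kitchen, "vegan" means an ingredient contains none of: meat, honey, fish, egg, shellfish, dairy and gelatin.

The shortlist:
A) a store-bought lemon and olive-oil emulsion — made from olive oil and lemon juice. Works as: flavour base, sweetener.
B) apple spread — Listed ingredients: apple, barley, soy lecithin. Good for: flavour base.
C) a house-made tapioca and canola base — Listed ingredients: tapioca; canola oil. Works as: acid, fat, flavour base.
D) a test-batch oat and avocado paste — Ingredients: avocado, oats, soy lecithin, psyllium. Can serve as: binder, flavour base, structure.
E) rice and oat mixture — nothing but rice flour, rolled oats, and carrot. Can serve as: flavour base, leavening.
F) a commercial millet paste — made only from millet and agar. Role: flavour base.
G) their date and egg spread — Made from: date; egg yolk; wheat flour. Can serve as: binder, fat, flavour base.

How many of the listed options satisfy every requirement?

A: works as a flavour base, no sesame, no corn — keep
B: every rule checks out — OK
C: works as a flavour base, no sesame, no corn — OK
D: every rule checks out — valid
E: only rolled oats, rice flour, and carrot; none excluded — OK
F: works as a flavour base, no coconut, no alcohol — OK
G: has egg yolk, so not vegan — out

6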